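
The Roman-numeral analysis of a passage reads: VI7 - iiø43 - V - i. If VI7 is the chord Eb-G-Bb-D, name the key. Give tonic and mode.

G minor

VI7 is given as Eb-G-Bb-D — a major seventh chord with root Eb.
Counting down 5 scale steps from Eb places the tonic on G; a major seventh chord on degree 6 is diatonic only in minor.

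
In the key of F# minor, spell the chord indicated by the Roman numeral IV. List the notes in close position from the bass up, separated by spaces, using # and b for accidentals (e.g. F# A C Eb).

IV is the major subdominant, borrowed from the parallel major. In F# minor that root is B.
So the chord is B-D#-F#.

B D# F#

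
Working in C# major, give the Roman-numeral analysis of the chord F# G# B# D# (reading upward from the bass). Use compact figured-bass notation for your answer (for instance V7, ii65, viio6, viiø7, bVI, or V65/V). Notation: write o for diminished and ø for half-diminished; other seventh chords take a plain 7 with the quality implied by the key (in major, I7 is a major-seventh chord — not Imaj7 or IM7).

Stacked in thirds the chord is G#-B#-D#-F#: a dominant seventh chord on G#.
G# is scale degree 5 in C# major, and a dominant seventh chord on that degree is written V7.
With F# in the bass the chord is in third inversion, so the figured bass is 42.

V42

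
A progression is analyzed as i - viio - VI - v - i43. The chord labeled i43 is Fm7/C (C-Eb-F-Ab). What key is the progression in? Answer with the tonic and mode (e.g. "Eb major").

F minor

The anchor chord is a minor seventh chord on F, labeled i43.
If F is scale degree 1 and the mode makes that degree carry a minor seventh chord, the tonic is F and the mode is minor.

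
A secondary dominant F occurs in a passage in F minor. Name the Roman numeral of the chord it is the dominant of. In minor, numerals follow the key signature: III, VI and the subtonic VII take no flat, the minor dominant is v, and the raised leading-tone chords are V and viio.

The chord is a major triad on F.
A dominant resolves down a perfect fifth: F → Bb. In F minor, Bb is scale degree 4, i.e. iv.

iv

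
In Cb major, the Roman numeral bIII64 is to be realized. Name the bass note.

Bbb

bIII in Cb major has root Ebb; the chord is Ebb-Gb-Bbb.
The figure 64 means second inversion — the fifth is in the bass.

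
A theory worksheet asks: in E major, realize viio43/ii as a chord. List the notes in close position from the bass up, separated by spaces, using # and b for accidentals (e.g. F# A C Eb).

viio43/ii is a secondary leading-tone chord. The target ii is F# in E major; the applied chord is rooted a semitone below, on E#.
Building a fully diminished seventh chord on E# gives E#-G#-B-D.
The figured bass 43 indicates second inversion, placing the fifth (B) in the bass: B-D-E#-G#.

B D E# G#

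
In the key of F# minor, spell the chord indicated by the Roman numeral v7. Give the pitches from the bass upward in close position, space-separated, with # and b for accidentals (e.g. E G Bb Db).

The numeral's case and figure indicate a minor seventh chord. In F# minor its root, scale degree 5, is C#.
Stacking thirds from C# gives C#-E-G#-B.

C# E G# B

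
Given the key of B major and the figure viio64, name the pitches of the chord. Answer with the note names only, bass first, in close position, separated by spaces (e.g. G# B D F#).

The numeral's case and figure indicate a diminished triad. In B major its root, the leading tone, is A#.
Stacking thirds from A# gives A#-C#-E.
The figured bass 64 indicates second inversion, placing the fifth (E) in the bass: E-A#-C#.

E A# C#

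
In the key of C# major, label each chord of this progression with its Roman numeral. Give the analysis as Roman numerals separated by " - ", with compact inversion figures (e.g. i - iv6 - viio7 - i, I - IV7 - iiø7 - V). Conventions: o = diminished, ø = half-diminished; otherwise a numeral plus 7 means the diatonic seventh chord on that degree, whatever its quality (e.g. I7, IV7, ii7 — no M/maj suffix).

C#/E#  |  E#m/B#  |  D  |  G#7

C#/E#: root C# is the tonic; major triad there is I6.
E#m/B# has root E#, degree 3 in C# major, so iii64.
D is non-diatonic — a major triad on the lowered supertonic (D): the Neapolitan chord, bII.
G#7: root G# is the dominant; dominant seventh chord there is V7.

I6 - iii64 - bII - V7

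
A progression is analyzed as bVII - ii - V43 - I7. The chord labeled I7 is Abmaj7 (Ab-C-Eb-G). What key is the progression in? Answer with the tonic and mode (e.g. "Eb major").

Ab major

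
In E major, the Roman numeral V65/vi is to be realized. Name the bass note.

B#

The applied chord V65/vi is rooted on G#: G#-B#-D#-F#.
The figure 65 means first inversion — the third is in the bass.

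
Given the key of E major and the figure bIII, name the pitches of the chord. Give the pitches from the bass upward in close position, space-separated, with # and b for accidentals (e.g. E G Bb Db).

G B D

Scale degree 3 in E major is G#; lowering it a half step gives G. bIII is a major triad on the lowered third degree, borrowed from the parallel minor.
So the chord is G-B-D, a major triad.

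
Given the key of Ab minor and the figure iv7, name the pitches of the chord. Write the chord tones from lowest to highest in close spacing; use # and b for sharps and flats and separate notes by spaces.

The numeral's case and figure indicate a minor seventh chord. In Ab minor its root, scale degree 4, is Db.
That chord is spelled Db-Fb-Ab-Cb.

Db Fb Ab Cb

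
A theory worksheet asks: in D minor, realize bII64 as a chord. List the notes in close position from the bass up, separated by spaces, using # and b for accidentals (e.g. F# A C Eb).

Scale degree 2 in D minor is E; lowering it a half step gives Eb. bII64 is the Neapolitan chord — a major triad on the lowered second degree.
So the chord is Eb-G-Bb, a major triad.
With the 64 figure the chord is in second inversion; from the bass Bb upward in close position it reads Bb-Eb-G.

Bb Eb G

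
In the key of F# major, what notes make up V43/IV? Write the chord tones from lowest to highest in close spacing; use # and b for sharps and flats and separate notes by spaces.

V43/IV is a secondary dominant — the dominant seventh of IV. IV in F# major is B, so the applied chord's root is F#, a perfect fifth above.
Building a dominant seventh chord on F# gives F#-A#-C#-E.
The figured bass 43 indicates second inversion, placing the fifth (C#) in the bass: C#-E-F#-A#.

C# E F# A#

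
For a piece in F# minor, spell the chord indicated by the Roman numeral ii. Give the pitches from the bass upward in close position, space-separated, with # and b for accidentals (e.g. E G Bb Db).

G# B D#

Scale degree 2 in F# minor is G#; here the chord built on it is altered to a minor triad. ii is the minor supertonic, borrowed from the parallel major (the Dorian ii).
So the chord is G#-B-D#, a minor triad.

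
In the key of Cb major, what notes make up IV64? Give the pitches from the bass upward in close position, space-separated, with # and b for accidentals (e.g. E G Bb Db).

Cb Fb Ab

In Cb major, scale degree 4 is Fb, and the diatonic chord built there is a major triad.
Stacking thirds from Fb gives Fb-Ab-Cb.
With the 64 figure the chord is in second inversion; from the bass Cb upward in close position it reads Cb-Fb-Ab.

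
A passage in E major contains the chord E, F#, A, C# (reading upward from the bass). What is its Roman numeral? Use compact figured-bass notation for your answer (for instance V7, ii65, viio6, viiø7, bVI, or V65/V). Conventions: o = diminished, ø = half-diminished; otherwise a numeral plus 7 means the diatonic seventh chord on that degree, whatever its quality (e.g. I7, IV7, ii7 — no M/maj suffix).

ii42

The pitches F#-A-C#-E form a minor seventh chord rooted on F#.
In E major, F# is the supertonic; the diatonic minor seventh chord there is ii7.
With E in the bass the chord is in third inversion, so the figured bass is 42.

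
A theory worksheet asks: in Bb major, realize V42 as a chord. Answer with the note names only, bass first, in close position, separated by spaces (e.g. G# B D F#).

In Bb major, the fifth degree is F, and the diatonic chord built there is a dominant seventh chord.
That chord is spelled F-A-C-Eb.
The figured bass 42 indicates third inversion, placing the seventh (Eb) in the bass: Eb-F-A-C.

Eb F A C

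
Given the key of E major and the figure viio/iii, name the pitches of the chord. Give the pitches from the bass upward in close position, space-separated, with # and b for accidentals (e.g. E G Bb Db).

F## A# C#

viio/iii is a secondary leading-tone chord. The target iii is G# in E major; the applied chord is rooted a semitone below, on F##.
Building a diminished triad on F## gives F##-A#-C#.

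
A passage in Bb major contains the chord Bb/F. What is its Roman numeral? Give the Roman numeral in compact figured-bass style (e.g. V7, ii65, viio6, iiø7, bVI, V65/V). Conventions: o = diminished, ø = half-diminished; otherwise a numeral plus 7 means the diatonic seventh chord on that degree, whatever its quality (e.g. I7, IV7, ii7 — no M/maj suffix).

Stacked in thirds the chord is Bb-D-F: a major triad on Bb.
In Bb major, Bb is the tonic; the diatonic major triad there is I.
With F in the bass the chord is in second inversion, so the figured bass is 64.

I64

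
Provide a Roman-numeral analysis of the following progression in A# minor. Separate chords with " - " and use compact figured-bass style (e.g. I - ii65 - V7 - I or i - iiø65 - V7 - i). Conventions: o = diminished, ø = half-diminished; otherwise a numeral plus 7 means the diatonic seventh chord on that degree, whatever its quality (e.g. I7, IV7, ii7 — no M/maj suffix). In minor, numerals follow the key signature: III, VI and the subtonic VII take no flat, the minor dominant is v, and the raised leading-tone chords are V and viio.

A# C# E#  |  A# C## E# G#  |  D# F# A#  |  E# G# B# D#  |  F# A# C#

A#-C#-E# has root A#, degree 1 in A# minor, so i.
A#-C##-E#-G#: a dominant seventh chord on A#, the applied dominant of iv → V7/iv.
D#-F#-A#: minor triad on D# = scale degree 4 → iv.
E#-G#-B#-D# has root E#, degree 5 in A# minor, so v7.
F#-A#-C#: root F# is the submediant; major triad there is VI.

i - V7/iv - iv - v7 - VI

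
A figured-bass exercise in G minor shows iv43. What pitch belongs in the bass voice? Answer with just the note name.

iv in G minor has root C; the chord is C-Eb-G-Bb.
The figure 43 means second inversion — the fifth is in the bass.

G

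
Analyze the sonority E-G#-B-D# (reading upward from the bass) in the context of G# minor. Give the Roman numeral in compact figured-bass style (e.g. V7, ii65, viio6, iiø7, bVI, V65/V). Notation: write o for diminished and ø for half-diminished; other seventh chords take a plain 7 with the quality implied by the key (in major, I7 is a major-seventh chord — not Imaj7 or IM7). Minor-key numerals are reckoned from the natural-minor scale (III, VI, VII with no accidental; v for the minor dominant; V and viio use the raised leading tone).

VI7

Stacked in thirds the chord is E-G#-B-D#: a major seventh chord on E.
In G# minor, E is the submediant; the diatonic major seventh chord there is VI7.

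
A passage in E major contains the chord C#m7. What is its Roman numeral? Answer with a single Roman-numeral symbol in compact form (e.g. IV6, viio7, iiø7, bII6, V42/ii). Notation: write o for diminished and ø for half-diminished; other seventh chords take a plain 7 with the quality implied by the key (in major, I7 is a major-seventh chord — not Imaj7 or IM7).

Stacked in thirds the chord is C#-E-G#-B: a minor seventh chord on C#.
C# is scale degree 6 in E major, and a minor seventh chord on that degree is written vi7.

vi7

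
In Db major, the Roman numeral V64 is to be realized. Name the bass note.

Eb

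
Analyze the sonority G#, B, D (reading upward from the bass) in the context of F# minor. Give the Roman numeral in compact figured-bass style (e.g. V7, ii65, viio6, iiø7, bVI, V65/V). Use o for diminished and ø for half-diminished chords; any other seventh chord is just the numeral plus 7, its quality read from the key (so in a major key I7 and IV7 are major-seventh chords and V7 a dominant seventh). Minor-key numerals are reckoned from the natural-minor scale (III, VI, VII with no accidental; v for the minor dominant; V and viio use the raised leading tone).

iio

The pitches G#-B-D form a diminished triad rooted on G#.
In F# minor, G# is the supertonic; the diatonic diminished triad there is iio.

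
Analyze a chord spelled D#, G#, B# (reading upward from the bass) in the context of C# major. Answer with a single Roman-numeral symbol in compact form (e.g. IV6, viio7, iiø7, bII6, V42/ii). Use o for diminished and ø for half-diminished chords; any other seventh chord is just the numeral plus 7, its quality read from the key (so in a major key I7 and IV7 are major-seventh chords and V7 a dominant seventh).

Stacked in thirds the chord is G#-B#-D#: a major triad on G#.
In C# major, G# is the dominant; the diatonic major triad there is V.
With D# in the bass the chord is in second inversion, so the figured bass is 64.

V64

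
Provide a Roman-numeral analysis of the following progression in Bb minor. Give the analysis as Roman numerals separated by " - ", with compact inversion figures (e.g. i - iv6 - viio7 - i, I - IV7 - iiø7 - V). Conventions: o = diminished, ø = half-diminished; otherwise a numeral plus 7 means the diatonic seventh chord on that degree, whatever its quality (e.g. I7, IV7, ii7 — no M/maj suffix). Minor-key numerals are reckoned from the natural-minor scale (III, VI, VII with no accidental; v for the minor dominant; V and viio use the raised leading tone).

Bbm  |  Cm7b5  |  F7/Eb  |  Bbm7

Bbm has root Bb, degree 1 in Bb minor, so i.
Cm7b5 has root C, degree 2 in Bb minor, so iiø7.
F7/Eb: root F is the dominant; dominant seventh chord there is V42.
Bbm7: minor seventh chord on Bb = scale degree 1 → i7.

i - iiø7 - V42 - i7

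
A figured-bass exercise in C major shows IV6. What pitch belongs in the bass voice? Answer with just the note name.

A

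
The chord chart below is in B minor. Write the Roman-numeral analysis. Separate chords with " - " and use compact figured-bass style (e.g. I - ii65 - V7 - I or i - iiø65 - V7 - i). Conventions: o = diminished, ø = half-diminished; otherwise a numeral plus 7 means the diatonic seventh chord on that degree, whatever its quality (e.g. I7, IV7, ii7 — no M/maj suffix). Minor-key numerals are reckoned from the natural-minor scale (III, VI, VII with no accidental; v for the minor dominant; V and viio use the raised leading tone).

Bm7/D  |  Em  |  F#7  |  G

Bm7/D has root B, degree 1 in B minor, so i65.
Em has root E, degree 4 in B minor, so iv.
F#7: dominant seventh chord on F# = scale degree 5 → V7.
G: major triad on G = scale degree 6 → VI.

i65 - iv - V7 - VI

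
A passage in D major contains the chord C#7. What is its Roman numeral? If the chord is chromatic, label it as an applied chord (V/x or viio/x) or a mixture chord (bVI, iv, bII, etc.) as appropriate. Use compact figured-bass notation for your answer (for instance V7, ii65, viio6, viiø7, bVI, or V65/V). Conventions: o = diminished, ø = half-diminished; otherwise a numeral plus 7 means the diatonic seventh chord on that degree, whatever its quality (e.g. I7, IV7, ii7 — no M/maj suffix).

The pitches C#-E#-G#-B form a dominant seventh chord rooted on C#.
C# is not a diatonic chord root with this quality in D major, but it lies a perfect fifth above F# (iii), so the chord functions as an applied dominant of iii.

V7/iii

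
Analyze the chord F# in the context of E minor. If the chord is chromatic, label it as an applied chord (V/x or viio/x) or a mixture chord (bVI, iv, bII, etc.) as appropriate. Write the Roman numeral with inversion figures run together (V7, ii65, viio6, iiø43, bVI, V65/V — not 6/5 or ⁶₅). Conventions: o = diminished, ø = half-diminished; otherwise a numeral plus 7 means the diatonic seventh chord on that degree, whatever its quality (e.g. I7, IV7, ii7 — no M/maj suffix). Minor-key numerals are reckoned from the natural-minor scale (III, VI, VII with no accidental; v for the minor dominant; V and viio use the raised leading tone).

The pitches F#-A#-C# form a major triad rooted on F#.
F# is not a diatonic chord root with this quality in E minor, but it lies a perfect fifth above B (V), so the chord functions as an applied dominant of V.

V/V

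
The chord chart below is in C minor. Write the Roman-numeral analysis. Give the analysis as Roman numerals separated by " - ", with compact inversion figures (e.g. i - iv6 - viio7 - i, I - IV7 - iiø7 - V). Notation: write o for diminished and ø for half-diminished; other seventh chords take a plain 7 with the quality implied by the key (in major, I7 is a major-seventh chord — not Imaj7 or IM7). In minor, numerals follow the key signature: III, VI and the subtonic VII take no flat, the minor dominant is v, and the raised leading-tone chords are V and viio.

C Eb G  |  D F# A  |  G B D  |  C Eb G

i - V/V - V - i

C-Eb-G: root C is the tonic; minor triad there is i.
D-F#-A is the secondary dominant of V (major triad on D): V/V.
G-B-D: root G is the dominant; major triad there is V.
C-Eb-G: minor triad on C = scale degree 1 → i.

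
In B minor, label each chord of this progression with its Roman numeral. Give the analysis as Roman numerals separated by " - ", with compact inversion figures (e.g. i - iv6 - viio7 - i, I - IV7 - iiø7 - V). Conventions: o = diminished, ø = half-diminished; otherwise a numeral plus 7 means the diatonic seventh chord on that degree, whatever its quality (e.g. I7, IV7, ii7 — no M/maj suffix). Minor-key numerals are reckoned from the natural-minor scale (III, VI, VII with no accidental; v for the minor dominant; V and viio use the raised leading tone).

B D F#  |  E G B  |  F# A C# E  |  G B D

i - iv - v7 - VI

B-D-F#: minor triad on B = scale degree 1 → i.
E-G-B: root E is the subdominant; minor triad there is iv.
F#-A-C#-E: root F# is the dominant; minor seventh chord there is v7.
G-B-D: major triad on G = scale degree 6 → VI.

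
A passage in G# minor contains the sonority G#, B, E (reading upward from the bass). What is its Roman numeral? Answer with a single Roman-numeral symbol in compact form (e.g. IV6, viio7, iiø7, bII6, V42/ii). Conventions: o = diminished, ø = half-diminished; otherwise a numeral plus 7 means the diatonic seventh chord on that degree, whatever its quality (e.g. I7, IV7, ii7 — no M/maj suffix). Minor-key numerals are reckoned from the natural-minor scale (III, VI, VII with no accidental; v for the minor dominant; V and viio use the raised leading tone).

The pitches E-G#-B form a major triad rooted on E.
In G# minor, E is the submediant; the diatonic major triad there is VI.
With G# in the bass the chord is in first inversion, so the figured bass is 6.

VI6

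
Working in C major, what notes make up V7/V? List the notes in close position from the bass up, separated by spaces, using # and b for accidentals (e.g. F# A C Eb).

D F# A C

V7/V is a secondary dominant — the dominant seventh of V. V in C major is G, so the applied chord's root is D, a perfect fifth above.
Building a dominant seventh chord on D gives D-F#-A-C.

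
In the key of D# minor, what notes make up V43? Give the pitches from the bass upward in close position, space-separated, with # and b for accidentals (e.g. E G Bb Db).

E# G# A# C##

In D# minor, the fifth degree is A#. The dominant is major (leading tone raised), so V is a dominant seventh chord.
That chord is spelled A#-C##-E#-G#.
With the 43 figure the chord is in second inversion; from the bass E# upward in close position it reads E#-G#-A#-C##.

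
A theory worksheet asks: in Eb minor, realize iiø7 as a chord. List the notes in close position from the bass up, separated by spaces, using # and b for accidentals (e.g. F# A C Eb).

F Ab Cb Eb

The numeral's case and figure indicate a half-diminished seventh chord. In Eb minor its root, scale degree 2, is F.
That chord is spelled F-Ab-Cb-Eb.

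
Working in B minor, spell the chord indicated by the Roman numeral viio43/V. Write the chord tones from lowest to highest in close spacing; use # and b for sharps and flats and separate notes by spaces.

The slash marks an applied leading-tone chord: viio of V. In B minor, V is F#, so the leading tone to it is E#, a half step below.
Building a fully diminished seventh chord on E# gives E#-G#-B-D.
The figured bass 43 indicates second inversion, placing the fifth (B) in the bass: B-D-E#-G#.

B D E# G#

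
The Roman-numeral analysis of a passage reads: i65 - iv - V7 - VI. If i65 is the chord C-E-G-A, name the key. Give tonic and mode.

A minor

i65 is given as C-E-G-A — a minor seventh chord with root A.
If A is scale degree 1 and the mode makes that degree carry a minor seventh chord, the tonic is A and the mode is minor.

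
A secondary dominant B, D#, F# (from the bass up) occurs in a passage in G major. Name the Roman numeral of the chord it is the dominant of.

vi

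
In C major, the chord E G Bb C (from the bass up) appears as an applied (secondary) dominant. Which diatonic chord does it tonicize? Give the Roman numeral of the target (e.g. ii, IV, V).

The chord is a dominant seventh chord on C.
A dominant resolves down a perfect fifth: C → F. In C major, F is scale degree 4, i.e. IV.

IV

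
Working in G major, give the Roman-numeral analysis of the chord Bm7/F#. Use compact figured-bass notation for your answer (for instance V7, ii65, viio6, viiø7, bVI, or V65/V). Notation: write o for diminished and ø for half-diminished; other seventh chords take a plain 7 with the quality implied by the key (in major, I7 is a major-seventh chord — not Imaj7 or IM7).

iii43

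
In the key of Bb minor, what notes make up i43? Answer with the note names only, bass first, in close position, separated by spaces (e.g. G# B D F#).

The numeral's case and figure indicate a minor seventh chord. In Bb minor its root, the tonic, is Bb.
That chord is spelled Bb-Db-F-Ab.
With the 43 figure the chord is in second inversion; from the bass F upward in close position it reads F-Ab-Bb-Db.

F Ab Bb Db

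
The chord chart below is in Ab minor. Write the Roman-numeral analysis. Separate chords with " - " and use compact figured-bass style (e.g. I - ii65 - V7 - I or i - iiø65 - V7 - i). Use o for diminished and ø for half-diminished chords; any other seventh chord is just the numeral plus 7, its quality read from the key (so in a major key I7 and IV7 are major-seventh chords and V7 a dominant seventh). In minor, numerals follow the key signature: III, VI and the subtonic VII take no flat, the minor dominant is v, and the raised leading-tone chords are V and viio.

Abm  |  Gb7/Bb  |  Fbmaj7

i - VII65 - VI7

Abm has root Ab, degree 1 in Ab minor, so i.
Gb7/Bb: root Gb is the subtonic; dominant seventh chord there is VII65.
Fbmaj7: major seventh chord on Fb = scale degree 6 → VI7.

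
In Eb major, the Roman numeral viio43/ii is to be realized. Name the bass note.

The applied chord viio43/ii is rooted on E: E-G-Bb-Db.
The figure 43 means second inversion — the fifth is in the bass.

Bb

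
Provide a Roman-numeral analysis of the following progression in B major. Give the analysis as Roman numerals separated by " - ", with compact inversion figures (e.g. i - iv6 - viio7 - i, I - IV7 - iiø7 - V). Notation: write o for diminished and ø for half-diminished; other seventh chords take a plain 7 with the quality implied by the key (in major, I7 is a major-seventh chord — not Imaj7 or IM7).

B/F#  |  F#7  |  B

B/F#: root B is the tonic; major triad there is I64.
F#7 has root F#, degree 5 in B major, so V7.
B: root B is the tonic; major triad there is I.

I64 - V7 - I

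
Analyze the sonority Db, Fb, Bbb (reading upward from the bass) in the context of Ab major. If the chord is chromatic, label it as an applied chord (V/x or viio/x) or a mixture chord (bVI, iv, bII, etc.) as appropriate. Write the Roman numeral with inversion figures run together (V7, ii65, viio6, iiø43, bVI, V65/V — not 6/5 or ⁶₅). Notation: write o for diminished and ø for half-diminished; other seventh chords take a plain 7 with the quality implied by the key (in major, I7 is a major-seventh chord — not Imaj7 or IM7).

bII6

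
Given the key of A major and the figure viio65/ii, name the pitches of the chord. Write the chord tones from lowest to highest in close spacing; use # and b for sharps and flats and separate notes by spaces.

C# E G A#

viio65/ii is a secondary leading-tone chord. The target ii is B in A major; the applied chord is rooted a semitone below, on A#.
Building a fully diminished seventh chord on A# gives A#-C#-E-G.
The figured bass 65 indicates first inversion, placing the third (C#) in the bass: C#-E-G-A#.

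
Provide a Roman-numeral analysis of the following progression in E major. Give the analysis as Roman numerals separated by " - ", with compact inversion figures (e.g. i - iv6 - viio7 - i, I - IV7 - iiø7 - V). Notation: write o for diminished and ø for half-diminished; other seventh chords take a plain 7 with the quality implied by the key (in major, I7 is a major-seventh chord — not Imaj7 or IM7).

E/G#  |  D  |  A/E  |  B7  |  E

I6 - bVII - IV64 - V7 - I

E/G#: root E is the tonic; major triad there is I6.
D: major triad on D — chromatic; bVII (borrowed from the parallel minor).
A/E: major triad on A = scale degree 4 → IV64.
B7: root B is the dominant; dominant seventh chord there is V7.
E has root E, degree 1 in E major, so I.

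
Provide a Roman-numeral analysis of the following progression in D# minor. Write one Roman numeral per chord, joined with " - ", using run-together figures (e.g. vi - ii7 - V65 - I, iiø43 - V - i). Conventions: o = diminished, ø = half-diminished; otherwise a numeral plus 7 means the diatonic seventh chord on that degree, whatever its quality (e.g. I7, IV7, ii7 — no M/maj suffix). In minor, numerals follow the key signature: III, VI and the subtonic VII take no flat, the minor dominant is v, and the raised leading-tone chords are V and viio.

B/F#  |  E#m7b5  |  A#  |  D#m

VI64 - iiø7 - V - i

B/F# has root B, degree 6 in D# minor, so VI64.
E#m7b5 has root E#, degree 2 in D# minor, so iiø7.
A# has root A#, degree 5 in D# minor, so V.
D#m: root D# is the tonic; minor triad there is i.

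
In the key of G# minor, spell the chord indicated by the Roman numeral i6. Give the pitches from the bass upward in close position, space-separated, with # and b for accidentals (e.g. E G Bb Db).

B D# G#

The numeral's case and figure indicate a minor triad. In G# minor its root, scale degree 1, is G#.
That chord is spelled G#-B-D#.
The figured bass 6 indicates first inversion, placing the third (B) in the bass: B-D#-G#.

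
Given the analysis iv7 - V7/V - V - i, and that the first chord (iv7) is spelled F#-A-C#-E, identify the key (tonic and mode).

C# minor

The chord F#m7 is a minor seventh chord rooted on F#; its label is iv7.
Counting down 3 scale steps from F# places the tonic on C#; a minor seventh chord on degree 4 is diatonic only in minor.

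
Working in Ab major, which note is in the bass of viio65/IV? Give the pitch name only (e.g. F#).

The applied chord viio65/IV is rooted on C: C-Eb-Gb-Bbb.
The figure 65 means first inversion — the third is in the bass.

Eb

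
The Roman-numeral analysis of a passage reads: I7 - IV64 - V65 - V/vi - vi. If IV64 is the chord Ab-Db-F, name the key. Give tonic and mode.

The anchor chord is a major triad on Db, labeled IV64.
Counting down 3 scale steps from Db places the tonic on Ab; a major triad on degree 4 is diatonic only in major.

Ab major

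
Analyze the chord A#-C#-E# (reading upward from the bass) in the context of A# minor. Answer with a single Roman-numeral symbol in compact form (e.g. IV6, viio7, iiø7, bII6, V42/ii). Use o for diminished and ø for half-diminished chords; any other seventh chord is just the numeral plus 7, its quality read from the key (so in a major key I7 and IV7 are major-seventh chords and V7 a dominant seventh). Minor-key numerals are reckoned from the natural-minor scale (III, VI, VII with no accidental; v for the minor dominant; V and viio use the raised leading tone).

i

The pitches A#-C#-E# form a minor triad rooted on A#.
In A# minor, A# is the tonic; the diatonic minor triad there is i.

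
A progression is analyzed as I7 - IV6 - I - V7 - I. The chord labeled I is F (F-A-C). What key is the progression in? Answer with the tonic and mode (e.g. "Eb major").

F major

The chord F is a major triad rooted on F; its label is I.
If F is scale degree 1 and the mode makes that degree carry a major triad, the tonic is F and the mode is major.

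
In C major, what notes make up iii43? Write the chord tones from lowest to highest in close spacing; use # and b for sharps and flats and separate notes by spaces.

B D E G

In C major, the third degree is E, and the diatonic chord built there is a minor seventh chord.
That chord is spelled E-G-B-D.
The figured bass 43 indicates second inversion, placing the fifth (B) in the bass: B-D-E-G.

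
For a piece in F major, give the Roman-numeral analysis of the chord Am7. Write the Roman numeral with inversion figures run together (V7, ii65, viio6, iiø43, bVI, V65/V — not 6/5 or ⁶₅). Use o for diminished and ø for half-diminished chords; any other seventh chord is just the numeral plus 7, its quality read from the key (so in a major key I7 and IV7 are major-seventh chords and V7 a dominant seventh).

iii7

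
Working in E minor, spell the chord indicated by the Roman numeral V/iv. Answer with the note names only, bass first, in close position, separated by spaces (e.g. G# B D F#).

E G# B

V/iv is a secondary dominant — the dominant triad of iv. iv in E minor is A, so the applied chord's root is E, a perfect fifth above.
Building a major triad on E gives E-G#-B.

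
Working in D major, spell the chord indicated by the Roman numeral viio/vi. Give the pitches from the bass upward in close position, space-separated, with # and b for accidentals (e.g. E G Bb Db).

A# C# E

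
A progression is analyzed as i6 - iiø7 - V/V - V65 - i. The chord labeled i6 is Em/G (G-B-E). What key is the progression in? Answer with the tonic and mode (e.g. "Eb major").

The chord Em/G is a minor triad rooted on E; its label is i6.
If E is scale degree 1 and the mode makes that degree carry a minor triad, the tonic is E and the mode is minor.

E minor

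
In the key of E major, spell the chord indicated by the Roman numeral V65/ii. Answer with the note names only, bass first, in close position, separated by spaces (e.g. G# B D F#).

E# G# B C#

V65/ii is a secondary dominant — the dominant seventh of ii. ii in E major is F#, so the applied chord's root is C#, a perfect fifth above.
Building a dominant seventh chord on C# gives C#-E#-G#-B.
With the 65 figure the chord is in first inversion; from the bass E# upward in close position it reads E#-G#-B-C#.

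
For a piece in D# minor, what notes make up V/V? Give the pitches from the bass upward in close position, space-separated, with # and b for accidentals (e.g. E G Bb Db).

The slash means an applied dominant: we want the dominant of V. In D# minor, V is A# major, and its dominant is built on E#.
Building a major triad on E# gives E#-G##-B#.

E# G## B#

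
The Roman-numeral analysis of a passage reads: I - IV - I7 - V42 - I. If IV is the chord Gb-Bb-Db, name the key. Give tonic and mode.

Db major

IV is given as Gb-Bb-Db — a major triad with root Gb.
Counting down 3 scale steps from Gb places the tonic on Db; a major triad on degree 4 is diatonic only in major.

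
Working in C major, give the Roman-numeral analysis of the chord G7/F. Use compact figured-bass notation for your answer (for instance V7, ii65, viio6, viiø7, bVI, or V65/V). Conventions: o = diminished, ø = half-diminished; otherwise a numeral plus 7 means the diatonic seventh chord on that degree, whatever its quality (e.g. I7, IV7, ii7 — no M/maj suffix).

Stacked in thirds the chord is G-B-D-F: a dominant seventh chord on G.
G is scale degree 5 in C major, and a dominant seventh chord on that degree is written V7.
With F in the bass the chord is in third inversion, so the figured bass is 42.

V42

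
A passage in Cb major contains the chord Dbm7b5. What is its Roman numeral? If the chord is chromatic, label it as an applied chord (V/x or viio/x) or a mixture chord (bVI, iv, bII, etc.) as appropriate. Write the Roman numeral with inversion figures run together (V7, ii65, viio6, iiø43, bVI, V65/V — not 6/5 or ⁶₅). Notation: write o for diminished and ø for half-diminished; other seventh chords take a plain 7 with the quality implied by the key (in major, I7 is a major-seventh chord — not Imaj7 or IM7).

Stacked in thirds the chord is Db-Fb-Abb-Cb: a half-diminished seventh chord on Db.
Db is the second degree of Cb major. This is the half-diminished supertonic seventh, borrowed from the parallel minor.

iiø7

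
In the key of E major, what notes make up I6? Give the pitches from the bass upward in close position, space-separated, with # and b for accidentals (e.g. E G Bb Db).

The numeral's case and figure indicate a major triad. In E major its root, the first degree, is E.
That chord is spelled E-G#-B.
With the 6 figure the chord is in first inversion; from the bass G# upward in close position it reads G#-B-E.

G# B E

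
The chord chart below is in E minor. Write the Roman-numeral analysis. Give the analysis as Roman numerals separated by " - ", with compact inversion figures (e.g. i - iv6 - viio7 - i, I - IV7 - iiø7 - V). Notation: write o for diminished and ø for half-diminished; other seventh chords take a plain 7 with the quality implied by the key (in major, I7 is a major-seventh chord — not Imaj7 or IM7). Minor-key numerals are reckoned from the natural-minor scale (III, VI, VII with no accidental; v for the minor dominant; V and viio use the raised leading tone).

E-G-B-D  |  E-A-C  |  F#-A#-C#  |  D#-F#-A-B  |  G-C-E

i7 - iv64 - V/V - V65 - VI64

E-G-B-D has root E, degree 1 in E minor, so i7.
E-A-C: root A is the subdominant; minor triad there is iv64.
F#-A#-C#: chromatic; F# is V of V, so V/V.
D#-F#-A-B: root B is the dominant; dominant seventh chord there is V65.
G-C-E has root C, degree 6 in E minor, so VI64.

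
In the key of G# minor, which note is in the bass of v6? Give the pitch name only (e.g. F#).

v in G# minor has root D#; the chord is D#-F#-A#.
The figure 6 means first inversion — the third is in the bass.

F#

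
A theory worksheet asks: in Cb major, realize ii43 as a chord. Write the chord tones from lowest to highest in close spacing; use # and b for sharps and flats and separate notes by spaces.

In Cb major, the second degree is Db, and the diatonic chord built there is a minor seventh chord.
Stacking thirds from Db gives Db-Fb-Ab-Cb.
With the 43 figure the chord is in second inversion; from the bass Ab upward in close position it reads Ab-Cb-Db-Fb.

Ab Cb Db Fb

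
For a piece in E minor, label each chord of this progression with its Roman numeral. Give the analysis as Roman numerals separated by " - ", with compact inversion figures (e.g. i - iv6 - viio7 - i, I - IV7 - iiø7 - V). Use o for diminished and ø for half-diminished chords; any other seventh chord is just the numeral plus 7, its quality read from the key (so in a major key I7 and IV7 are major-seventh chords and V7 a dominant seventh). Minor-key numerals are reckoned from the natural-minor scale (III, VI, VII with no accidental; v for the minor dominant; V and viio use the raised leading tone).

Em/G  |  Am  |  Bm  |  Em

i6 - iv - v - i

Em/G has root E, degree 1 in E minor, so i6.
Am has root A, degree 4 in E minor, so iv.
Bm: root B is the dominant; minor triad there is v.
Em: root E is the tonic; minor triad there is i.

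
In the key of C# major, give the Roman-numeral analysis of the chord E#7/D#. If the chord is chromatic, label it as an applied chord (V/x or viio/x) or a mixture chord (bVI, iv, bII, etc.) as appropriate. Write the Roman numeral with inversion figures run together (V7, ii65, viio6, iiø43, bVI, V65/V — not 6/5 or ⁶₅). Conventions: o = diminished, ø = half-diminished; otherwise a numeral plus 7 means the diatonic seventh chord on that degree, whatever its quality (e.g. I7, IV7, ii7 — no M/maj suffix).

V42/vi

The pitches E#-G##-B#-D# form a dominant seventh chord rooted on E#.
E# is not a diatonic chord root with this quality in C# major, but it lies a perfect fifth above A# (vi), so the chord functions as an applied dominant of vi.
With D# in the bass the chord is in third inversion, so the figured bass is 42.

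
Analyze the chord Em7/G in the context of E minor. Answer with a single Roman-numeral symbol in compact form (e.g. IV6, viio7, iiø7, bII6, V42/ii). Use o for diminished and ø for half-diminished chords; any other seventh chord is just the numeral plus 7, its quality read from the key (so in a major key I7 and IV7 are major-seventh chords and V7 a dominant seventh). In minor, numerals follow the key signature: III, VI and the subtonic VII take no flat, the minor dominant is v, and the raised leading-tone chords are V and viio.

i65

Stacked in thirds the chord is E-G-B-D: a minor seventh chord on E.
E is scale degree 1 in E minor, and a minor seventh chord on that degree is written i7.
With G in the bass the chord is in first inversion, so the figured bass is 65.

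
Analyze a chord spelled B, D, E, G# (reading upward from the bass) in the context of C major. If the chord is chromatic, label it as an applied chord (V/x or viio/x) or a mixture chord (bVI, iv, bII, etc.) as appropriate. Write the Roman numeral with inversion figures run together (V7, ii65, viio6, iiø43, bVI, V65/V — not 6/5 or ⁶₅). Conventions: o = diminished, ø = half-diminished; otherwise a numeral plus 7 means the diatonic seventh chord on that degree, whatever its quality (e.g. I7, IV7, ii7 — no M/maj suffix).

Stacked in thirds the chord is E-G#-B-D: a dominant seventh chord on E.
E is not a diatonic chord root with this quality in C major, but it lies a perfect fifth above A (vi), so the chord functions as an applied dominant of vi.
With B in the bass the chord is in second inversion, so the figured bass is 43.

V43/vi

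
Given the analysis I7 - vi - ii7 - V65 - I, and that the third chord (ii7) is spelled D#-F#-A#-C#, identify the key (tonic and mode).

C# major

The anchor chord is a minor seventh chord on D#, labeled ii7.
ii7 on D# implies D# is the supertonic; that puts the tonic at C#, and the lowercase numeral fits major mode.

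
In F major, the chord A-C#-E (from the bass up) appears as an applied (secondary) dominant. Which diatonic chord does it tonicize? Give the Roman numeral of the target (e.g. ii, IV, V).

vi

The chord is a major triad on A.
A dominant resolves down a perfect fifth: A → D. In F major, D is scale degree 6, i.e. vi.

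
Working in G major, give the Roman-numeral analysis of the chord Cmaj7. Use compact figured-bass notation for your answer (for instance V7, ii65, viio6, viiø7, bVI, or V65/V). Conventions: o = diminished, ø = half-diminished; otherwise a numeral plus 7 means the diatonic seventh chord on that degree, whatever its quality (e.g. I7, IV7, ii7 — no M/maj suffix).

IV7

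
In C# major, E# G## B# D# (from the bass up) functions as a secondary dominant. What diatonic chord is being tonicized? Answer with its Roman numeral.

vi

The chord is a dominant seventh chord on E#.
A dominant resolves down a perfect fifth: E# → A#. In C# major, A# is scale degree 6, i.e. vi.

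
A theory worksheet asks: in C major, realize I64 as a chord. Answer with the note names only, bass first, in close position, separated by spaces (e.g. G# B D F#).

G C E

In C major, the tonic is C, and the diatonic chord built there is a major triad.
Stacking thirds from C gives C-E-G.
With the 64 figure the chord is in second inversion; from the bass G upward in close position it reads G-C-E.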